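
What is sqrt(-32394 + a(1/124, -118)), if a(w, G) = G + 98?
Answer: I*sqrt(32414) ≈ 180.04*I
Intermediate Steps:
a(w, G) = 98 + G
sqrt(-32394 + a(1/124, -118)) = sqrt(-32394 + (98 - 118)) = sqrt(-32394 - 20) = sqrt(-32414) = I*sqrt(32414)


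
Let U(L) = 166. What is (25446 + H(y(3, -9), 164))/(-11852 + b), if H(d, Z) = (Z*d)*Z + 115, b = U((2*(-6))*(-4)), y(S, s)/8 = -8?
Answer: 1695783/11686 ≈ 145.11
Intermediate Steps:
y(S, s) = -64 (y(S, s) = 8*(-8) = -64)
b = 166
H(d, Z) = 115 + d*Z² (H(d, Z) = d*Z² + 115 = 115 + d*Z²)
(25446 + H(y(3, -9), 164))/(-11852 + b) = (25446 + (115 - 64*164²))/(-11852 + 166) = (25446 + (115 - 64*26896))/(-11686) = (25446 + (115 - 1721344))*(-1/11686) = (25446 - 1721229)*(-1/11686) = -1695783*(-1/11686) = 1695783/11686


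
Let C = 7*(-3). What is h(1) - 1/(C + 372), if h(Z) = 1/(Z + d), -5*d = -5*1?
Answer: 349/702 ≈ 0.49715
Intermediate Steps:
C = -21
d = 1 (d = -(-1) = -⅕*(-5) = 1)
h(Z) = 1/(1 + Z) (h(Z) = 1/(Z + 1) = 1/(1 + Z))
h(1) - 1/(C + 372) = 1/(1 + 1) - 1/(-21 + 372) = 1/2 - 1/351 = ½ - 1*1/351 = ½ - 1/351 = 349/702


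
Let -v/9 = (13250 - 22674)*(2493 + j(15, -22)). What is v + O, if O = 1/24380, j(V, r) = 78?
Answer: 5316349999681/24380 ≈ 2.1806e+8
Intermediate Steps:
v = 218061936 (v = -9*(13250 - 22674)*(2493 + 78) = -(-84816)*2571 = -9*(-24229104) = 218061936)
O = 1/24380 ≈ 4.1017e-5
v + O = 218061936 + 1/24380 = 5316349999681/24380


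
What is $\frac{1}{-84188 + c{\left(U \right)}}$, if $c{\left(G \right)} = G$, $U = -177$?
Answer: $- \frac{1}{84365} \approx -1.1853 \cdot 10^{-5}$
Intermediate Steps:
$\frac{1}{-84188 + c{\left(U \right)}} = \frac{1}{-84188 - 177} = \frac{1}{-84365} = - \frac{1}{84365}$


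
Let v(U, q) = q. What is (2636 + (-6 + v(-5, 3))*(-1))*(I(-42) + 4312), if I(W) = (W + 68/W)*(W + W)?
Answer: 21048664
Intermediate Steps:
I(W) = 2*W*(W + 68/W) (I(W) = (W + 68/W)*(2*W) = 2*W*(W + 68/W))
(2636 + (-6 + v(-5, 3))*(-1))*(I(-42) + 4312) = (2636 + (-6 + 3)*(-1))*((136 + 2*(-42)²) + 4312) = (2636 - 3*(-1))*((136 + 2*1764) + 4312) = (2636 + 3)*((136 + 3528) + 4312) = 2639*(3664 + 4312) = 2639*7976 = 21048664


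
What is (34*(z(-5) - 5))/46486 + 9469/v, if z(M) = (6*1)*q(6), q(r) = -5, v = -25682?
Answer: -235368757/596926726 ≈ -0.39430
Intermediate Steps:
z(M) = -30 (z(M) = (6*1)*(-5) = 6*(-5) = -30)
(34*(z(-5) - 5))/46486 + 9469/v = (34*(-30 - 5))/46486 + 9469/(-25682) = (34*(-35))*(1/46486) + 9469*(-1/25682) = -1190*1/46486 - 9469/25682 = -595/23243 - 9469/25682 = -235368757/596926726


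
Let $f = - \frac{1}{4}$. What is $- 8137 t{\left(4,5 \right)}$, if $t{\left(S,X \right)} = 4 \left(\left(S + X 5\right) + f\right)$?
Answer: $-935755$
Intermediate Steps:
$f = - \frac{1}{4}$ ($f = \left(-1\right) \frac{1}{4} = - \frac{1}{4} \approx -0.25$)
$t{\left(S,X \right)} = -1 + 4 S + 20 X$ ($t{\left(S,X \right)} = 4 \left(\left(S + X 5\right) - \frac{1}{4}\right) = 4 \left(\left(S + 5 X\right) - \frac{1}{4}\right) = 4 \left(- \frac{1}{4} + S + 5 X\right) = -1 + 4 S + 20 X$)
$- 8137 t{\left(4,5 \right)} = - 8137 \left(-1 + 4 \cdot 4 + 20 \cdot 5\right) = - 8137 \left(-1 + 16 + 100\right) = \left(-8137\right) 115 = -935755$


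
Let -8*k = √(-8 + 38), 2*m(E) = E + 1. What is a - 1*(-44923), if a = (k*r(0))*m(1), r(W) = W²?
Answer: 44923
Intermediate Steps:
m(E) = ½ + E/2 (m(E) = (E + 1)/2 = (1 + E)/2 = ½ + E/2)
k = -√30/8 (k = -√(-8 + 38)/8 = -√30/8 ≈ -0.68465)
a = 0 (a = (-√30/8*0²)*(½ + (½)*1) = (-√30/8*0)*(½ + ½) = 0*1 = 0)
a - 1*(-44923) = 0 - 1*(-44923) = 0 + 44923 = 44923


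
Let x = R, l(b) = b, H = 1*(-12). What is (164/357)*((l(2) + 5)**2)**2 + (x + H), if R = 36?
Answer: 57476/51 ≈ 1127.0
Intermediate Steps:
H = -12
x = 36
(164/357)*((l(2) + 5)**2)**2 + (x + H) = (164/357)*((2 + 5)**2)**2 + (36 - 12) = (164*(1/357))*(7**2)**2 + 24 = (164/357)*49**2 + 24 = (164/357)*2401 + 24 = 56252/51 + 24 = 57476/51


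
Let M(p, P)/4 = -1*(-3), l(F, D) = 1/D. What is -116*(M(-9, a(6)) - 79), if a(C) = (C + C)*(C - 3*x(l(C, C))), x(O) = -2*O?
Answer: 7772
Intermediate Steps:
a(C) = 2*C*(C + 6/C) (a(C) = (C + C)*(C - (-6)/C) = (2*C)*(C + 6/C) = 2*C*(C + 6/C))
M(p, P) = 12 (M(p, P) = 4*(-1*(-3)) = 4*3 = 12)
-116*(M(-9, a(6)) - 79) = -116*(12 - 79) = -116*(-67) = 7772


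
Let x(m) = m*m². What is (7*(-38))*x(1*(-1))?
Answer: 266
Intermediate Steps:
x(m) = m³
(7*(-38))*x(1*(-1)) = (7*(-38))*(1*(-1))³ = -266*(-1)³ = -266*(-1) = 266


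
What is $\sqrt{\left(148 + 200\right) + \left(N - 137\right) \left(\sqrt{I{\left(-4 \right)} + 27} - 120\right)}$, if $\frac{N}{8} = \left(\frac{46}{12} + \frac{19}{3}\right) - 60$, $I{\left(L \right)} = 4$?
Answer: $\frac{\sqrt{581652 - 4821 \sqrt{31}}}{3} \approx 248.29$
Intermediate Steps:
$N = - \frac{1196}{3}$ ($N = 8 \left(\left(\frac{46}{12} + \frac{19}{3}\right) - 60\right) = 8 \left(\left(46 \cdot \frac{1}{12} + 19 \cdot \frac{1}{3}\right) - 60\right) = 8 \left(\left(\frac{23}{6} + \frac{19}{3}\right) - 60\right) = 8 \left(\frac{61}{6} - 60\right) = 8 \left(- \frac{299}{6}\right) = - \frac{1196}{3} \approx -398.67$)
$\sqrt{\left(148 + 200\right) + \left(N - 137\right) \left(\sqrt{I{\left(-4 \right)} + 27} - 120\right)} = \sqrt{\left(148 + 200\right) + \left(- \frac{1196}{3} - 137\right) \left(\sqrt{4 + 27} - 120\right)} = \sqrt{348 - \frac{1607 \left(\sqrt{31} - 120\right)}{3}} = \sqrt{348 - \frac{1607 \left(-120 + \sqrt{31}\right)}{3}} = \sqrt{348 + \left(64280 - \frac{1607 \sqrt{31}}{3}\right)} = \sqrt{64628 - \frac{1607 \sqrt{31}}{3}}$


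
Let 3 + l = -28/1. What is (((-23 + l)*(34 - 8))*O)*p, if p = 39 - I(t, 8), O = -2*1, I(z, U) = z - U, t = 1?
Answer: 129168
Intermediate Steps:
l = -31 (l = -3 - 28/1 = -3 - 28*1 = -3 - 28 = -31)
O = -2
p = 46 (p = 39 - (1 - 1*8) = 39 - (1 - 8) = 39 - 1*(-7) = 39 + 7 = 46)
(((-23 + l)*(34 - 8))*O)*p = (((-23 - 31)*(34 - 8))*(-2))*46 = (-54*26*(-2))*46 = -1404*(-2)*46 = 2808*46 = 129168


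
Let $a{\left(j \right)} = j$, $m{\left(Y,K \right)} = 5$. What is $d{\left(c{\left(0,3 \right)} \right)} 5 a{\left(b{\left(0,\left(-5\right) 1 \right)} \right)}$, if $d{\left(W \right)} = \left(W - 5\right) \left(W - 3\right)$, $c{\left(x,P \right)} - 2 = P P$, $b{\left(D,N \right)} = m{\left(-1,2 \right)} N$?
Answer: $-6000$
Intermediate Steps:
$b{\left(D,N \right)} = 5 N$
$c{\left(x,P \right)} = 2 + P^{2}$ ($c{\left(x,P \right)} = 2 + P P = 2 + P^{2}$)
$d{\left(W \right)} = \left(-5 + W\right) \left(-3 + W\right)$
$d{\left(c{\left(0,3 \right)} \right)} 5 a{\left(b{\left(0,\left(-5\right) 1 \right)} \right)} = \left(15 + \left(2 + 3^{2}\right)^{2} - 8 \left(2 + 3^{2}\right)\right) 5 \cdot 5 \left(\left(-5\right) 1\right) = \left(15 + \left(2 + 9\right)^{2} - 8 \left(2 + 9\right)\right) 5 \cdot 5 \left(-5\right) = \left(15 + 11^{2} - 88\right) 5 \left(-25\right) = \left(15 + 121 - 88\right) \left(-125\right) = 48 \left(-125\right) = -6000$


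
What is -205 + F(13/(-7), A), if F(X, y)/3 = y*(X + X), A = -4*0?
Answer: -205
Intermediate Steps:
A = 0
F(X, y) = 6*X*y (F(X, y) = 3*(y*(X + X)) = 3*(y*(2*X)) = 3*(2*X*y) = 6*X*y)
-205 + F(13/(-7), A) = -205 + 6*(13/(-7))*0 = -205 + 6*(13*(-⅐))*0 = -205 + 6*(-13/7)*0 = -205 + 0 = -205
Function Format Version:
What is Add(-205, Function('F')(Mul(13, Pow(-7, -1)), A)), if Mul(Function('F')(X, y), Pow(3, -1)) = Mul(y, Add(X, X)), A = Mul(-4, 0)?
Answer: -205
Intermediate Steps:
A = 0
Function('F')(X, y) = Mul(6, X, y) (Function('F')(X, y) = Mul(3, Mul(y, Add(X, X))) = Mul(3, Mul(y, Mul(2, X))) = Mul(3, Mul(2, X, y)) = Mul(6, X, y))
Add(-205, Function('F')(Mul(13, Pow(-7, -1)), A)) = Add(-205, Mul(6, Mul(13, Pow(-7, -1)), 0)) = Add(-205, Mul(6, Mul(13, Rational(-1, 7)), 0)) = Add(-205, Mul(6, Rational(-13, 7), 0)) = Add(-205, 0) = -205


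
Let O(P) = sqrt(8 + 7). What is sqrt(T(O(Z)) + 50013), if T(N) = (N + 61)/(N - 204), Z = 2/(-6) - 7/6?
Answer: sqrt(10202591 - 50014*sqrt(15))/sqrt(204 - sqrt(15)) ≈ 223.64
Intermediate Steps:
Z = -3/2 (Z = 2*(-1/6) - 7*1/6 = -1/3 - 7/6 = -3/2 ≈ -1.5000)
O(P) = sqrt(15)
T(N) = (61 + N)/(-204 + N)
sqrt(T(O(Z)) + 50013) = sqrt((61 + sqrt(15))/(-204 + sqrt(15)) + 50013) = sqrt(50013 + (61 + sqrt(15))/(-204 + sqrt(15)))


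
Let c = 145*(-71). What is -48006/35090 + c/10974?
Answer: -444034697/192538830 ≈ -2.3062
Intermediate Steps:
c = -10295
-48006/35090 + c/10974 = -48006/35090 - 10295/10974 = -48006*1/35090 - 10295*1/10974 = -24003/17545 - 10295/10974 = -444034697/192538830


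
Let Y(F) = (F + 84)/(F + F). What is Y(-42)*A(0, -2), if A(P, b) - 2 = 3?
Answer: -5/2 ≈ -2.5000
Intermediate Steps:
A(P, b) = 5 (A(P, b) = 2 + 3 = 5)
Y(F) = (84 + F)/(2*F) (Y(F) = (84 + F)/((2*F)) = (84 + F)*(1/(2*F)) = (84 + F)/(2*F))
Y(-42)*A(0, -2) = ((1/2)*(84 - 42)/(-42))*5 = ((1/2)*(-1/42)*42)*5 = -1/2*5 = -5/2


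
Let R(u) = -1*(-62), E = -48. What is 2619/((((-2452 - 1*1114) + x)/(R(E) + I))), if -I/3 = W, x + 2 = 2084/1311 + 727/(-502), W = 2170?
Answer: 11113911548064/2348086225 ≈ 4733.2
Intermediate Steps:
x = -1223173/658122 (x = -2 + (2084/1311 + 727/(-502)) = -2 + (2084*(1/1311) + 727*(-1/502)) = -2 + (2084/1311 - 727/502) = -2 + 93071/658122 = -1223173/658122 ≈ -1.8586)
R(u) = 62
I = -6510 (I = -3*2170 = -6510)
2619/((((-2452 - 1*1114) + x)/(R(E) + I))) = 2619/((((-2452 - 1*1114) - 1223173/658122)/(62 - 6510))) = 2619/((((-2452 - 1114) - 1223173/658122)/(-6448))) = 2619/(((-3566 - 1223173/658122)*(-1/6448))) = 2619/((-2348086225/658122*(-1/6448))) = 2619/(2348086225/4243570656) = 2619*(4243570656/2348086225) = 11113911548064/2348086225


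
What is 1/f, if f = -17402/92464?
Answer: -46232/8701 ≈ -5.3134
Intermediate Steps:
f = -8701/46232 (f = -17402*1/92464 = -8701/46232 ≈ -0.18820)
1/f = 1/(-8701/46232) = -46232/8701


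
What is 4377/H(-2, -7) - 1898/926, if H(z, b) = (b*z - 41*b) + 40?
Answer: 1702942/157883 ≈ 10.786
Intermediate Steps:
H(z, b) = 40 - 41*b + b*z (H(z, b) = (-41*b + b*z) + 40 = 40 - 41*b + b*z)
4377/H(-2, -7) - 1898/926 = 4377/(40 - 41*(-7) - 7*(-2)) - 1898/926 = 4377/(40 + 287 + 14) - 1898*1/926 = 4377/341 - 949/463 = 1702942/157883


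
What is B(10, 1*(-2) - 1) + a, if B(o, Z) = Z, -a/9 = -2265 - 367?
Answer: 23685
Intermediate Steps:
a = 23688 (a = -9*(-2265 - 367) = -9*(-2632) = 23688)
B(10, 1*(-2) - 1) + a = (1*(-2) - 1) + 23688 = (-2 - 1) + 23688 = -3 + 23688 = 23685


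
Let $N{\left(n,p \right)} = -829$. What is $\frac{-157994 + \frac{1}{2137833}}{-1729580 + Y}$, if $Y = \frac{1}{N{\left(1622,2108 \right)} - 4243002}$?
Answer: $\frac{1433416673783240831}{15691790894905474173} \approx 0.091348$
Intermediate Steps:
$Y = - \frac{1}{4243831}$ ($Y = \frac{1}{-829 - 4243002} = \frac{1}{-4243831} = - \frac{1}{4243831} \approx -2.3564 \cdot 10^{-7}$)
$\frac{-157994 + \frac{1}{2137833}}{-1729580 + Y} = \frac{-157994 + \frac{1}{2137833}}{-1729580 - \frac{1}{4243831}} = \frac{-157994 + \frac{1}{2137833}}{- \frac{7340045220981}{4243831}} = \left(- \frac{337764787001}{2137833}\right) \left(- \frac{4243831}{7340045220981}\right) = \frac{1433416673783240831}{15691790894905474173}$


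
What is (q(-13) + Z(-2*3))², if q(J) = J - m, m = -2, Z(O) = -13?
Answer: 576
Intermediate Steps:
q(J) = 2 + J (q(J) = J - 1*(-2) = J + 2 = 2 + J)
(q(-13) + Z(-2*3))² = ((2 - 13) - 13)² = (-11 - 13)² = (-24)² = 576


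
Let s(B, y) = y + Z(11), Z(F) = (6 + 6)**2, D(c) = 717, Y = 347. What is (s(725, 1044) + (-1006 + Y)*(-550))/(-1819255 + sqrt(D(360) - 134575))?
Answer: -38914720570/194687581699 - 363638*I*sqrt(133858)/3309688888883 ≈ -0.19988 - 4.0198e-5*I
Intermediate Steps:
Z(F) = 144 (Z(F) = 12**2 = 144)
s(B, y) = 144 + y (s(B, y) = y + 144 = 144 + y)
(s(725, 1044) + (-1006 + Y)*(-550))/(-1819255 + sqrt(D(360) - 134575)) = ((144 + 1044) + (-1006 + 347)*(-550))/(-1819255 + sqrt(717 - 134575)) = (1188 - 659*(-550))/(-1819255 + sqrt(-133858)) = (1188 + 362450)/(-1819255 + I*sqrt(133858)) = 363638/(-1819255 + I*sqrt(133858))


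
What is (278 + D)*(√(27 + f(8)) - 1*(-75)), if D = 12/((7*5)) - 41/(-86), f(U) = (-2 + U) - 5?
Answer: 12588705/602 + 839247*√7/1505 ≈ 22387.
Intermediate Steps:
f(U) = -7 + U
D = 2467/3010 (D = 12/35 - 41*(-1/86) = 12*(1/35) + 41/86 = 12/35 + 41/86 = 2467/3010 ≈ 0.81960)
(278 + D)*(√(27 + f(8)) - 1*(-75)) = (278 + 2467/3010)*(√(27 + (-7 + 8)) - 1*(-75)) = 839247*(√(27 + 1) + 75)/3010 = 839247*(√28 + 75)/3010 = 839247*(2*√7 + 75)/3010 = 839247*(75 + 2*√7)/3010 = 12588705/602 + 839247*√7/1505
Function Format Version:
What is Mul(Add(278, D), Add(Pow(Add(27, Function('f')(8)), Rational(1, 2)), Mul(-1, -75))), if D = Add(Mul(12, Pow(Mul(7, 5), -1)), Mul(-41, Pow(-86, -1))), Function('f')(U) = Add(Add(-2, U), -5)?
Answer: Add(Rational(12588705, 602), Mul(Rational(839247, 1505), Pow(7, Rational(1, 2)))) ≈ 22387.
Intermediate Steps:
Function('f')(U) = Add(-7, U)
D = Rational(2467, 3010) (D = Add(Mul(12, Pow(35, -1)), Mul(-41, Rational(-1, 86))) = Add(Mul(12, Rational(1, 35)), Rational(41, 86)) = Add(Rational(12, 35), Rational(41, 86)) = Rational(2467, 3010) ≈ 0.81960)
Mul(Add(278, D), Add(Pow(Add(27, Function('f')(8)), Rational(1, 2)), Mul(-1, -75))) = Mul(Add(278, Rational(2467, 3010)), Add(Pow(Add(27, Add(-7, 8)), Rational(1, 2)), Mul(-1, -75))) = Mul(Rational(839247, 3010), Add(Pow(Add(27, 1), Rational(1, 2)), 75)) = Mul(Rational(839247, 3010), Add(Pow(28, Rational(1, 2)), 75)) = Mul(Rational(839247, 3010), Add(Mul(2, Pow(7, Rational(1, 2))), 75)) = Mul(Rational(839247, 3010), Add(75, Mul(2, Pow(7, Rational(1, 2))))) = Add(Rational(12588705, 602), Mul(Rational(839247, 1505), Pow(7, Rational(1, 2))))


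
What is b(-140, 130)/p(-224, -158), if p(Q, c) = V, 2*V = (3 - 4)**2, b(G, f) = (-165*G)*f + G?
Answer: 6005720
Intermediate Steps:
b(G, f) = G - 165*G*f (b(G, f) = -165*G*f + G = G - 165*G*f)
V = 1/2 (V = (3 - 4)**2/2 = (1/2)*(-1)**2 = (1/2)*1 = 1/2 ≈ 0.50000)
p(Q, c) = 1/2
b(-140, 130)/p(-224, -158) = (-140*(1 - 165*130))/(1/2) = -140*(1 - 21450)*2 = -140*(-21449)*2 = 3002860*2 = 6005720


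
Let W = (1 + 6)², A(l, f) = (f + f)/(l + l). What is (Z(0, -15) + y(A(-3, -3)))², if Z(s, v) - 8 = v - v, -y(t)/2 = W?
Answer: 8100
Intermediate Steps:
A(l, f) = f/l (A(l, f) = (2*f)/((2*l)) = (2*f)*(1/(2*l)) = f/l)
W = 49 (W = 7² = 49)
y(t) = -98 (y(t) = -2*49 = -98)
Z(s, v) = 8 (Z(s, v) = 8 + (v - v) = 8 + 0 = 8)
(Z(0, -15) + y(A(-3, -3)))² = (8 - 98)² = (-90)² = 8100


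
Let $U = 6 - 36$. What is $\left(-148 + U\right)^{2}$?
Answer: $31684$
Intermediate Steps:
$U = -30$ ($U = 6 - 36 = -30$)
$\left(-148 + U\right)^{2} = \left(-148 - 30\right)^{2} = \left(-178\right)^{2} = 31684$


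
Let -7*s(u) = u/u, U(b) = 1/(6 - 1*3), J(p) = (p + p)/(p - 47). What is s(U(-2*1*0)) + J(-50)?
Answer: 603/679 ≈ 0.88807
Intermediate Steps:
J(p) = 2*p/(-47 + p) (J(p) = (2*p)/(-47 + p) = 2*p/(-47 + p))
U(b) = 1/3 (U(b) = 1/(6 - 3) = 1/3)
s(u) = -1/7 (s(u) = -u/(7*u) = -1/7*1 = -1/7)
s(U(-2*1*0)) + J(-50) = -1/7 + 2*(-50)/(-47 - 50) = -1/7 + 2*(-50)/(-97) = -1/7 + 2*(-50)*(-1/97) = -1/7 + 100/97 = 603/679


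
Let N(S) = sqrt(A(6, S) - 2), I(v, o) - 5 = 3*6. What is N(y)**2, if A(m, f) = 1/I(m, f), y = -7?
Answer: -45/23 ≈ -1.9565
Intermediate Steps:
I(v, o) = 23 (I(v, o) = 5 + 3*6 = 5 + 18 = 23)
A(m, f) = 1/23
N(S) = 3*I*sqrt(115)/23 (N(S) = sqrt(1/23 - 2) = sqrt(-45/23) = 3*I*sqrt(115)/23)
N(y)**2 = (3*I*sqrt(115)/23)**2 = -45/23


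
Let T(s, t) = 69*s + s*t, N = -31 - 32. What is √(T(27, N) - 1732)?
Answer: I*√1570 ≈ 39.623*I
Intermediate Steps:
N = -63
√(T(27, N) - 1732) = √(27*(69 - 63) - 1732) = √(27*6 - 1732) = √(162 - 1732) = √(-1570) = I*√1570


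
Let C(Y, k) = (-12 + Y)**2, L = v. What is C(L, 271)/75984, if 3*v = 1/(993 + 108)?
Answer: 1570933225/828970927056 ≈ 0.0018950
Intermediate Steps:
v = 1/3303 (v = 1/(3*(993 + 108)) = (1/3)/1101 = (1/3)*(1/1101) = 1/3303 ≈ 0.00030276)
L = 1/3303 ≈ 0.00030276
C(L, 271)/75984 = (-12 + 1/3303)**2/75984 = (-39635/3303)**2*(1/75984) = (1570933225/10909809)*(1/75984) = 1570933225/828970927056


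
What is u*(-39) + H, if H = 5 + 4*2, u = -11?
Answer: 442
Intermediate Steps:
H = 13 (H = 5 + 8 = 13)
u*(-39) + H = -11*(-39) + 13 = 429 + 13 = 442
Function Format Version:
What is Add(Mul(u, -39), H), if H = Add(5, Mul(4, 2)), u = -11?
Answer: 442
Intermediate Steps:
H = 13 (H = Add(5, 8) = 13)
Add(Mul(u, -39), H) = Add(Mul(-11, -39), 13) = Add(429, 13) = 442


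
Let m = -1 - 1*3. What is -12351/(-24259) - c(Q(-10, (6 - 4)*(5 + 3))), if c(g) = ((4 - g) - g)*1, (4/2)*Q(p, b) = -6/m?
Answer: -96593/48518 ≈ -1.9909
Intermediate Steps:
m = -4 (m = -1 - 3 = -4)
Q(p, b) = 3/4 (Q(p, b) = (-6/(-4))/2 = (-6*(-1/4))/2 = (1/2)*(3/2) = 3/4)
c(g) = 4 - 2*g (c(g) = (4 - 2*g)*1 = 4 - 2*g)
-12351/(-24259) - c(Q(-10, (6 - 4)*(5 + 3))) = -12351/(-24259) - (4 - 2*3/4) = -12351*(-1/24259) - (4 - 3/2) = 12351/24259 - 1*5/2 = 12351/24259 - 5/2 = -96593/48518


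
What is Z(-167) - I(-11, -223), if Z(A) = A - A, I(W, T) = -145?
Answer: 145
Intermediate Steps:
Z(A) = 0
Z(-167) - I(-11, -223) = 0 - 1*(-145) = 0 + 145 = 145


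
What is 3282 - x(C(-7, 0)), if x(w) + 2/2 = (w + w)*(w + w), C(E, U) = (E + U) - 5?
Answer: 2707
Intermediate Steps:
C(E, U) = -5 + E + U
x(w) = -1 + 4*w² (x(w) = -1 + (w + w)*(w + w) = -1 + (2*w)*(2*w) = -1 + 4*w²)
3282 - x(C(-7, 0)) = 3282 - (-1 + 4*(-5 - 7 + 0)²) = 3282 - (-1 + 4*(-12)²) = 3282 - (-1 + 4*144) = 3282 - (-1 + 576) = 3282 - 1*575 = 3282 - 575 = 2707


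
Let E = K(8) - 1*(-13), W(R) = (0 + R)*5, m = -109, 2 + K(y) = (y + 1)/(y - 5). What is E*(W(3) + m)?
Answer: -1316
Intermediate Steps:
K(y) = -2 + (1 + y)/(-5 + y) (K(y) = -2 + (y + 1)/(y - 5) = -2 + (1 + y)/(-5 + y))
W(R) = 5*R (W(R) = R*5 = 5*R)
E = 14 (E = (11 - 1*8)/(-5 + 8) - 1*(-13) = (11 - 8)/3 + 13 = (⅓)*3 + 13 = 1 + 13 = 14)
E*(W(3) + m) = 14*(5*3 - 109) = 14*(15 - 109) = 14*(-94) = -1316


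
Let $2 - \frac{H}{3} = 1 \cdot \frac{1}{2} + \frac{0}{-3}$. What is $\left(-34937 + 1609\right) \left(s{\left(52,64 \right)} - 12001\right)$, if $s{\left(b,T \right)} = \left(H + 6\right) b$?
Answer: $381772240$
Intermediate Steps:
$H = \frac{9}{2}$ ($H = 6 - 3 \left(1 \cdot \frac{1}{2} + \frac{0}{-3}\right) = 6 - 3 \left(1 \cdot \frac{1}{2} + 0 \left(- \frac{1}{3}\right)\right) = 6 - 3 \left(\frac{1}{2} + 0\right) = 6 - \frac{3}{2} = \frac{9}{2} \approx 4.5$)
$s{\left(b,T \right)} = \frac{21 b}{2}$ ($s{\left(b,T \right)} = \left(\frac{9}{2} + 6\right) b = \frac{21 b}{2}$)
$\left(-34937 + 1609\right) \left(s{\left(52,64 \right)} - 12001\right) = \left(-34937 + 1609\right) \left(\frac{21}{2} \cdot 52 - 12001\right) = - 33328 \left(546 - 12001\right) = \left(-33328\right) \left(-11455\right) = 381772240$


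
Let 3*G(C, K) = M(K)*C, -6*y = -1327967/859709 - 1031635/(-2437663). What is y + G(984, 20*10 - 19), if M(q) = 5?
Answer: 3437308249931031/2095680820067 ≈ 1640.2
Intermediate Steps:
y = 391705021151/2095680820067 (y = -(-1327967/859709 - 1031635/(-2437663))/6 = -(-1327967*1/859709 - 1031635*(-1/2437663))/6 = -(-1327967/859709 + 1031635/2437663)/6 = -⅙*(-2350230126906/2095680820067) = 391705021151/2095680820067 ≈ 0.18691)
G(C, K) = 5*C/3 (G(C, K) = (5*C)/3 = 5*C/3)
y + G(984, 20*10 - 19) = 391705021151/2095680820067 + (5/3)*984 = 391705021151/2095680820067 + 1640 = 3437308249931031/2095680820067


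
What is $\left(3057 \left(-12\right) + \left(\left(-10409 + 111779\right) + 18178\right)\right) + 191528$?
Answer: $274392$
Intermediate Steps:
$\left(3057 \left(-12\right) + \left(\left(-10409 + 111779\right) + 18178\right)\right) + 191528 = \left(-36684 + \left(101370 + 18178\right)\right) + 191528 = \left(-36684 + 119548\right) + 191528 = 82864 + 191528 = 274392$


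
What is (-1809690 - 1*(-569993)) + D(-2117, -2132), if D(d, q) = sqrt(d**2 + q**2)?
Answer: -1239697 + sqrt(9027113) ≈ -1.2367e+6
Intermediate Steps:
(-1809690 - 1*(-569993)) + D(-2117, -2132) = (-1809690 - 1*(-569993)) + sqrt((-2117)**2 + (-2132)**2) = (-1809690 + 569993) + sqrt(4481689 + 4545424) = -1239697 + sqrt(9027113)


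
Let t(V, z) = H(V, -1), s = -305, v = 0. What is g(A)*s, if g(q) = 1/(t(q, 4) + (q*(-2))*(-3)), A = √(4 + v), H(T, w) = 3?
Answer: -61/3 ≈ -20.333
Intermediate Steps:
A = 2 (A = √(4 + 0) = √4 = 2)
t(V, z) = 3
g(q) = 1/(3 + 6*q) (g(q) = 1/(3 + (q*(-2))*(-3)) = 1/(3 - 2*q*(-3)) = 1/(3 + 6*q))
g(A)*s = (1/(3*(1 + 2*2)))*(-305) = (1/(3*(1 + 4)))*(-305) = ((⅓)/5)*(-305) = ((⅓)*(⅕))*(-305) = (1/15)*(-305) = -61/3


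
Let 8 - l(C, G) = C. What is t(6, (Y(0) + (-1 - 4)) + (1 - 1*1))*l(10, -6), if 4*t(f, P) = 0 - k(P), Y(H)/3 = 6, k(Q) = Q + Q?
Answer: 13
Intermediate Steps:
k(Q) = 2*Q
Y(H) = 18 (Y(H) = 3*6 = 18)
l(C, G) = 8 - C
t(f, P) = -P/2 (t(f, P) = (0 - 2*P)/4 = (-2*P)/4 = -P/2)
t(6, (Y(0) + (-1 - 4)) + (1 - 1*1))*l(10, -6) = (-((18 + (-1 - 4)) + (1 - 1*1))/2)*(8 - 1*10) = (-((18 - 5) + (1 - 1))/2)*(8 - 10) = -(13 + 0)/2*(-2) = -½*13*(-2) = -13/2*(-2) = 13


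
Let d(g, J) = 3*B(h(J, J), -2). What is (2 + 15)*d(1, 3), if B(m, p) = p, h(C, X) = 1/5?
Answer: -102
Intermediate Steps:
h(C, X) = ⅕
d(g, J) = -6 (d(g, J) = 3*(-2) = -6)
(2 + 15)*d(1, 3) = (2 + 15)*(-6) = 17*(-6) = -102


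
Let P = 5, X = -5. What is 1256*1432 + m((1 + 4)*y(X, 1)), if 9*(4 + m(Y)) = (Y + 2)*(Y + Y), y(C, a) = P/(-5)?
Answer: 5395774/3 ≈ 1.7986e+6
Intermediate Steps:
y(C, a) = -1 (y(C, a) = 5/(-5) = 5*(-⅕) = -1)
m(Y) = -4 + 2*Y*(2 + Y)/9 (m(Y) = -4 + ((Y + 2)*(Y + Y))/9 = -4 + ((2 + Y)*(2*Y))/9 = -4 + (2*Y*(2 + Y))/9 = -4 + 2*Y*(2 + Y)/9)
1256*1432 + m((1 + 4)*y(X, 1)) = 1256*1432 + (-4 + 2*((1 + 4)*(-1))²/9 + 4*((1 + 4)*(-1))/9) = 1798592 + (-4 + 2*(5*(-1))²/9 + 4*(5*(-1))/9) = 1798592 + (-4 + (2/9)*(-5)² + (4/9)*(-5)) = 1798592 + (-4 + (2/9)*25 - 20/9) = 1798592 + (-4 + 50/9 - 20/9) = 1798592 - ⅔ = 5395774/3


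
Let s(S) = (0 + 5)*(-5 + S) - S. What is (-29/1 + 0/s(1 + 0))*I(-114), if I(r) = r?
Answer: 3306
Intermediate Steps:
s(S) = -25 + 4*S (s(S) = 5*(-5 + S) - S = (-25 + 5*S) - S = -25 + 4*S)
(-29/1 + 0/s(1 + 0))*I(-114) = (-29/1 + 0/(-25 + 4*(1 + 0)))*(-114) = (-29*1 + 0/(-25 + 4*1))*(-114) = (-29 + 0/(-25 + 4))*(-114) = (-29 + 0/(-21))*(-114) = (-29 + 0*(-1/21))*(-114) = (-29 + 0)*(-114) = -29*(-114) = 3306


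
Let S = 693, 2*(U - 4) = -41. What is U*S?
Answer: -22869/2 ≈ -11435.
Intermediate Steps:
U = -33/2 (U = 4 + (½)*(-41) = 4 - 41/2 = -33/2 ≈ -16.500)
U*S = -33/2*693 = -22869/2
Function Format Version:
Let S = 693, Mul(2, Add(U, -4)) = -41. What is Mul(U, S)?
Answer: Rational(-22869, 2) ≈ -11435.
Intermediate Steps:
U = Rational(-33, 2) (U = Add(4, Mul(Rational(1, 2), -41)) = Add(4, Rational(-41, 2)) = Rational(-33, 2) ≈ -16.500)
Mul(U, S) = Mul(Rational(-33, 2), 693) = Rational(-22869, 2)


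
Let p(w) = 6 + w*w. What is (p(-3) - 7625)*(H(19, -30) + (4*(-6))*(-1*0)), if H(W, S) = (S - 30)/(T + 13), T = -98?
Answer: -91320/17 ≈ -5371.8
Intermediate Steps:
p(w) = 6 + w**2
H(W, S) = 6/17 - S/85 (H(W, S) = (S - 30)/(-98 + 13) = (-30 + S)/(-85) = (-30 + S)*(-1/85) = 6/17 - S/85)
(p(-3) - 7625)*(H(19, -30) + (4*(-6))*(-1*0)) = ((6 + (-3)**2) - 7625)*((6/17 - 1/85*(-30)) + (4*(-6))*(-1*0)) = ((6 + 9) - 7625)*((6/17 + 6/17) - 24*0) = (15 - 7625)*(12/17 + 0) = -7610*12/17 = -91320/17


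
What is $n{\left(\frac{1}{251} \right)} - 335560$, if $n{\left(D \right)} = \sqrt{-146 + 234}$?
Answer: $-335560 + 2 \sqrt{22} \approx -3.3555 \cdot 10^{5}$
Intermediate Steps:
$n{\left(D \right)} = 2 \sqrt{22}$ ($n{\left(D \right)} = \sqrt{88} = 2 \sqrt{22}$)
$n{\left(\frac{1}{251} \right)} - 335560 = 2 \sqrt{22} - 335560 = -335560 + 2 \sqrt{22}$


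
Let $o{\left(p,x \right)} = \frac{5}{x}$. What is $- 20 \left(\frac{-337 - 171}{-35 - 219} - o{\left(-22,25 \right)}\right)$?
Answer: $-36$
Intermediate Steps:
$- 20 \left(\frac{-337 - 171}{-35 - 219} - o{\left(-22,25 \right)}\right) = - 20 \left(\frac{-337 - 171}{-35 - 219} - \frac{5}{25}\right) = - 20 \left(- \frac{508}{-254} - 5 \cdot \frac{1}{25}\right) = - 20 \left(\left(-508\right) \left(- \frac{1}{254}\right) - \frac{1}{5}\right) = - 20 \left(2 - \frac{1}{5}\right) = \left(-20\right) \frac{9}{5} = -36$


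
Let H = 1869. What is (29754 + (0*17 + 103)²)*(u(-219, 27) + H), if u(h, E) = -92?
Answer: 71725051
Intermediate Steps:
(29754 + (0*17 + 103)²)*(u(-219, 27) + H) = (29754 + (0*17 + 103)²)*(-92 + 1869) = (29754 + (0 + 103)²)*1777 = (29754 + 103²)*1777 = (29754 + 10609)*1777 = 40363*1777 = 71725051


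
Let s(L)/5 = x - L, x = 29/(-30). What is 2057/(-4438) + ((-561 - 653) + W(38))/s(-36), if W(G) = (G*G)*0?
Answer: -34488299/4664338 ≈ -7.3940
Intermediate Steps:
x = -29/30 (x = 29*(-1/30) = -29/30 ≈ -0.96667)
s(L) = -29/6 - 5*L (s(L) = 5*(-29/30 - L) = -29/6 - 5*L)
W(G) = 0 (W(G) = G**2*0 = 0)
2057/(-4438) + ((-561 - 653) + W(38))/s(-36) = 2057/(-4438) + ((-561 - 653) + 0)/(-29/6 - 5*(-36)) = 2057*(-1/4438) + (-1214 + 0)/(-29/6 + 180) = -2057/4438 - 1214/1051/6 = -2057/4438 - 1214*6/1051 = -2057/4438 - 7284/1051 = -34488299/4664338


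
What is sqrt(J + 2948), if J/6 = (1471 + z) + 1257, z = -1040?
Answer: 2*sqrt(3269) ≈ 114.35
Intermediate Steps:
J = 10128 (J = 6*((1471 - 1040) + 1257) = 6*(431 + 1257) = 6*1688 = 10128)
sqrt(J + 2948) = sqrt(10128 + 2948) = sqrt(13076) = 2*sqrt(3269)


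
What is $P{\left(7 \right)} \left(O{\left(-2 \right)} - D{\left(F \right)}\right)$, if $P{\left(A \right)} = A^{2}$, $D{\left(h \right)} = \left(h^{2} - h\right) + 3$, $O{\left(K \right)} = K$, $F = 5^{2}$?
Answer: $-29645$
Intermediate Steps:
$F = 25$
$D{\left(h \right)} = 3 + h^{2} - h$
$P{\left(7 \right)} \left(O{\left(-2 \right)} - D{\left(F \right)}\right) = 7^{2} \left(-2 - \left(3 + 25^{2} - 25\right)\right) = 49 \left(-2 - \left(3 + 625 - 25\right)\right) = 49 \left(-2 - 603\right) = 49 \left(-605\right) = -29645$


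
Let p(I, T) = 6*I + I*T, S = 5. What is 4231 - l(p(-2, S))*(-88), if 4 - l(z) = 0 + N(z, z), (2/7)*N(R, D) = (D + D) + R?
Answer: 24911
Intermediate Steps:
N(R, D) = 7*D + 7*R/2 (N(R, D) = 7*((D + D) + R)/2 = 7*(2*D + R)/2 = 7*(R + 2*D)/2 = 7*D + 7*R/2)
l(z) = 4 - 21*z/2 (l(z) = 4 - (0 + (7*z + 7*z/2)) = 4 - (0 + 21*z/2) = 4 - 21*z/2)
4231 - l(p(-2, S))*(-88) = 4231 - (4 - (-21)*(6 + 5))*(-88) = 4231 - (4 - (-21)*11)*(-88) = 4231 - (4 - 21/2*(-22))*(-88) = 4231 - (4 + 231)*(-88) = 4231 - 235*(-88) = 4231 - 1*(-20680) = 4231 + 20680 = 24911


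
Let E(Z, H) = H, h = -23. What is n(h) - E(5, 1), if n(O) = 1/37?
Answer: -36/37 ≈ -0.97297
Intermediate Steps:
n(O) = 1/37
n(h) - E(5, 1) = 1/37 - 1*1 = 1/37 - 1 = -36/37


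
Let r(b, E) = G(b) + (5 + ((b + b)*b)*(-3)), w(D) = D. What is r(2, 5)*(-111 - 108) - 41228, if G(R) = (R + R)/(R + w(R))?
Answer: -37286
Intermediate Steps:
G(R) = 1 (G(R) = (R + R)/(R + R) = (2*R)/((2*R)) = (2*R)*(1/(2*R)) = 1)
r(b, E) = 6 - 6*b² (r(b, E) = 1 + (5 + ((b + b)*b)*(-3)) = 1 + (5 + ((2*b)*b)*(-3)) = 1 + (5 + (2*b²)*(-3)) = 1 + (5 - 6*b²) = 6 - 6*b²)
r(2, 5)*(-111 - 108) - 41228 = (6 - 6*2²)*(-111 - 108) - 41228 = (6 - 6*4)*(-219) - 41228 = (6 - 24)*(-219) - 41228 = -18*(-219) - 41228 = 3942 - 41228 = -37286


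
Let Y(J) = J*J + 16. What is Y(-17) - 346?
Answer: -41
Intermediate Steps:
Y(J) = 16 + J**2 (Y(J) = J**2 + 16 = 16 + J**2)
Y(-17) - 346 = (16 + (-17)**2) - 346 = (16 + 289) - 346 = 305 - 346 = -41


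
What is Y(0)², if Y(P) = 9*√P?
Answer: 0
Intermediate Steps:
Y(0)² = (9*√0)² = (9*0)² = 0² = 0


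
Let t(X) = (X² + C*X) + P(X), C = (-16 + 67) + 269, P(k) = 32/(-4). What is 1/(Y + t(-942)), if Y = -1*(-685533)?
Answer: 1/1271449 ≈ 7.8650e-7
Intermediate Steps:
P(k) = -8 (P(k) = 32*(-¼) = -8)
C = 320 (C = 51 + 269 = 320)
t(X) = -8 + X² + 320*X (t(X) = (X² + 320*X) - 8 = -8 + X² + 320*X)
Y = 685533
1/(Y + t(-942)) = 1/(685533 + (-8 + (-942)² + 320*(-942))) = 1/(685533 + (-8 + 887364 - 301440)) = 1/(685533 + 585916) = 1/1271449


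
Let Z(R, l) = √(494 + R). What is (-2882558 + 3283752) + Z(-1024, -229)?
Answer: 401194 + I*√530 ≈ 4.0119e+5 + 23.022*I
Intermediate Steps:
(-2882558 + 3283752) + Z(-1024, -229) = (-2882558 + 3283752) + √(494 - 1024) = 401194 + √(-530) = 401194 + I*√530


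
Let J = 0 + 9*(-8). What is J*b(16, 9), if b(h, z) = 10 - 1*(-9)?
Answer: -1368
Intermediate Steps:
J = -72 (J = 0 - 72 = -72)
b(h, z) = 19 (b(h, z) = 10 + 9 = 19)
J*b(16, 9) = -72*19 = -1368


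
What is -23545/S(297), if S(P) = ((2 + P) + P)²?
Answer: -23545/355216 ≈ -0.066284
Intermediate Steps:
S(P) = (2 + 2*P)²
-23545/S(297) = -23545*1/(4*(1 + 297)²) = -23545/(4*298²) = -23545/(4*88804) = -23545/355216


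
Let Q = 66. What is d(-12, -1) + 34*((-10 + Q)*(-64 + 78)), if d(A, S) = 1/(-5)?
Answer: 133279/5 ≈ 26656.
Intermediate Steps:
d(A, S) = -1/5
d(-12, -1) + 34*((-10 + Q)*(-64 + 78)) = -1/5 + 34*((-10 + 66)*(-64 + 78)) = -1/5 + 34*(56*14) = -1/5 + 34*784 = -1/5 + 26656 = 133279/5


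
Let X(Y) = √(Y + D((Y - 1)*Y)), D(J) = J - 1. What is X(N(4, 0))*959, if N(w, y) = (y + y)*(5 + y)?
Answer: 959*I ≈ 959.0*I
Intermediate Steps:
D(J) = -1 + J
N(w, y) = 2*y*(5 + y) (N(w, y) = (2*y)*(5 + y) = 2*y*(5 + y))
X(Y) = √(-1 + Y + Y*(-1 + Y)) (X(Y) = √(Y + (-1 + (Y - 1)*Y)) = √(Y + (-1 + (-1 + Y)*Y)) = √(Y + (-1 + Y*(-1 + Y))) = √(-1 + Y + Y*(-1 + Y)))
X(N(4, 0))*959 = √(-1 + (2*0*(5 + 0))²)*959 = √(-1 + (2*0*5)²)*959 = √(-1 + 0²)*959 = √(-1 + 0)*959 = √(-1)*959 = I*959 = 959*I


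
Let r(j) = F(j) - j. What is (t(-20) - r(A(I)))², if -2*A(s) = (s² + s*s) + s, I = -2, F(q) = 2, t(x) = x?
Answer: 625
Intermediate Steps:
A(s) = -s² - s/2 (A(s) = -((s² + s*s) + s)/2 = -((s² + s²) + s)/2 = -(2*s² + s)/2 = -(s + 2*s²)/2 = -s² - s/2)
r(j) = 2 - j
(t(-20) - r(A(I)))² = (-20 - (2 - (-1)*(-2)*(½ - 2)))² = (-20 - (2 - (-1)*(-2)*(-3)/2))² = (-20 - (2 - 1*(-3)))² = (-20 - (2 + 3))² = (-20 - 1*5)² = (-20 - 5)² = (-25)² = 625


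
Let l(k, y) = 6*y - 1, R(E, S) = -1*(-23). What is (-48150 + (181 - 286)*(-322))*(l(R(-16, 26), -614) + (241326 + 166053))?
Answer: -5788971960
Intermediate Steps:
R(E, S) = 23
l(k, y) = -1 + 6*y
(-48150 + (181 - 286)*(-322))*(l(R(-16, 26), -614) + (241326 + 166053)) = (-48150 + (181 - 286)*(-322))*((-1 + 6*(-614)) + (241326 + 166053)) = (-48150 - 105*(-322))*((-1 - 3684) + 407379) = (-48150 + 33810)*(-3685 + 407379) = -14340*403694 = -5788971960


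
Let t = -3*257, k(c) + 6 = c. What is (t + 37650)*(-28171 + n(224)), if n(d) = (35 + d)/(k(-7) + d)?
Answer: -219202211538/211 ≈ -1.0389e+9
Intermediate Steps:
k(c) = -6 + c
t = -771
n(d) = (35 + d)/(-13 + d) (n(d) = (35 + d)/((-6 - 7) + d) = (35 + d)/(-13 + d))
(t + 37650)*(-28171 + n(224)) = (-771 + 37650)*(-28171 + (35 + 224)/(-13 + 224)) = 36879*(-28171 + 259/211) = 36879*(-5943822/211) = -219202211538/211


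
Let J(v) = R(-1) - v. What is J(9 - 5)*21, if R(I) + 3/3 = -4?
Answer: -189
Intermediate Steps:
R(I) = -5 (R(I) = -1 - 4 = -5)
J(v) = -5 - v
J(9 - 5)*21 = (-5 - (9 - 5))*21 = (-5 - 1*4)*21 = (-5 - 4)*21 = -9*21 = -189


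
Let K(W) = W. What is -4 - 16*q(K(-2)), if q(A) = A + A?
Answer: 60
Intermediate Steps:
q(A) = 2*A
-4 - 16*q(K(-2)) = -4 - 32*(-2) = -4 - 16*(-4) = -4 + 64 = 60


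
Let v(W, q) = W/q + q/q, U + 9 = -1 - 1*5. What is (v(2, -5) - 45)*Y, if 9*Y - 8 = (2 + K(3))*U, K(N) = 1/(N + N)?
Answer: 1813/15 ≈ 120.87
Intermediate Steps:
K(N) = 1/(2*N)
U = -15 (U = -9 + (-1 - 1*5) = -9 + (-1 - 5) = -9 - 6 = -15)
v(W, q) = 1 + W/q (v(W, q) = W/q + 1 = 1 + W/q)
Y = -49/18 (Y = 8/9 + ((2 + (½)/3)*(-15))/9 = 8/9 + ((2 + (½)*(⅓))*(-15))/9 = 8/9 + ((2 + ⅙)*(-15))/9 = 8/9 + ((13/6)*(-15))/9 = 8/9 + (⅑)*(-65/2) = 8/9 - 65/18 = -49/18 ≈ -2.7222)
(v(2, -5) - 45)*Y = ((2 - 5)/(-5) - 45)*(-49/18) = (-⅕*(-3) - 45)*(-49/18) = (⅗ - 45)*(-49/18) = -222/5*(-49/18) = 1813/15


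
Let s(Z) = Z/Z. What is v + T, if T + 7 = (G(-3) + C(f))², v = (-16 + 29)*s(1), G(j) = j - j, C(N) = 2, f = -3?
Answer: 10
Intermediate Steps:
G(j) = 0
s(Z) = 1
v = 13 (v = (-16 + 29)*1 = 13*1 = 13)
T = -3 (T = -7 + (0 + 2)² = -7 + 2² = -7 + 4 = -3)
v + T = 13 - 3 = 10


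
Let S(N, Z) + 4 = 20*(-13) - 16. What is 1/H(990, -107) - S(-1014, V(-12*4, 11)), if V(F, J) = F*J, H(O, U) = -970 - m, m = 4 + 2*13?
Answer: 279999/1000 ≈ 280.00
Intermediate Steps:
m = 30 (m = 4 + 26 = 30)
H(O, U) = -1000 (H(O, U) = -970 - 1*30 = -970 - 30 = -1000)
S(N, Z) = -280 (S(N, Z) = -4 + (20*(-13) - 16) = -4 + (-260 - 16) = -4 - 276 = -280)
1/H(990, -107) - S(-1014, V(-12*4, 11)) = 1/(-1000) - 1*(-280) = -1/1000 + 280 = 279999/1000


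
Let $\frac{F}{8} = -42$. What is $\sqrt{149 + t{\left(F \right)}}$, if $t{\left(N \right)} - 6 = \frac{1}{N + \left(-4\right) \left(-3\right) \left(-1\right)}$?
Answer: $\frac{\sqrt{4692693}}{174} \approx 12.45$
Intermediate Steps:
$F = -336$ ($F = 8 \left(-42\right) = -336$)
$t{\left(N \right)} = 6 + \frac{1}{-12 + N}$ ($t{\left(N \right)} = 6 + \frac{1}{N + \left(-4\right) \left(-3\right) \left(-1\right)} = 6 + \frac{1}{N + 12 \left(-1\right)} = 6 + \frac{1}{N - 12} = 6 + \frac{1}{-12 + N}$)
$\sqrt{149 + t{\left(F \right)}} = \sqrt{149 + \frac{-71 + 6 \left(-336\right)}{-12 - 336}} = \sqrt{149 + \frac{-71 - 2016}{-348}} = \sqrt{149 - - \frac{2087}{348}} = \sqrt{149 + \frac{2087}{348}} = \sqrt{\frac{53939}{348}} = \frac{\sqrt{4692693}}{174}$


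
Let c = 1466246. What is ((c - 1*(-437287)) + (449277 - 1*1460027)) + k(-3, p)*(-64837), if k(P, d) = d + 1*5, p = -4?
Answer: 827946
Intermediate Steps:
k(P, d) = 5 + d (k(P, d) = d + 5 = 5 + d)
((c - 1*(-437287)) + (449277 - 1*1460027)) + k(-3, p)*(-64837) = ((1466246 - 1*(-437287)) + (449277 - 1*1460027)) + (5 - 4)*(-64837) = ((1466246 + 437287) + (449277 - 1460027)) + 1*(-64837) = (1903533 - 1010750) - 64837 = 892783 - 64837 = 827946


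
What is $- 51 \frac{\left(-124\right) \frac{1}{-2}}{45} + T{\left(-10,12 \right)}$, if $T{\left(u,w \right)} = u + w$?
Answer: $- \frac{1024}{15} \approx -68.267$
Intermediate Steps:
$- 51 \frac{\left(-124\right) \frac{1}{-2}}{45} + T{\left(-10,12 \right)} = - 51 \frac{\left(-124\right) \frac{1}{-2}}{45} + \left(-10 + 12\right) = - 51 \left(-124\right) \left(- \frac{1}{2}\right) \frac{1}{45} + 2 = - 51 \cdot 62 \cdot \frac{1}{45} + 2 = \left(-51\right) \frac{62}{45} + 2 = - \frac{1054}{15} + 2 = - \frac{1024}{15}$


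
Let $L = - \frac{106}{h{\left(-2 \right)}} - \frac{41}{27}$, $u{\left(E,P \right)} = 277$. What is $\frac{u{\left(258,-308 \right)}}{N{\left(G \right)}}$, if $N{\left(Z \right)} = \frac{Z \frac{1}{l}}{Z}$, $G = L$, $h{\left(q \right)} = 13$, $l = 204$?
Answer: $56508$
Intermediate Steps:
$L = - \frac{3395}{351}$ ($L = - \frac{106}{13} - \frac{41}{27} = - \frac{3395}{351} \approx -9.6724$)
$G = - \frac{3395}{351} \approx -9.6724$
$N{\left(Z \right)} = \frac{1}{204}$ ($N{\left(Z \right)} = \frac{Z \frac{1}{204}}{Z} = \frac{\frac{1}{204} Z}{Z} = \frac{1}{204}$)
$\frac{u{\left(258,-308 \right)}}{N{\left(G \right)}} = 277 \frac{1}{\frac{1}{204}} = 277 \cdot 204 = 56508$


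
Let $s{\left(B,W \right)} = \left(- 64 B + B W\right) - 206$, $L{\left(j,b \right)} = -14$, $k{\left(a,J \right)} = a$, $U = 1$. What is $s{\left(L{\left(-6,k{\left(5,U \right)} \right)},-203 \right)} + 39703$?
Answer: $43235$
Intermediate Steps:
$s{\left(B,W \right)} = -206 - 64 B + B W$
$s{\left(L{\left(-6,k{\left(5,U \right)} \right)},-203 \right)} + 39703 = \left(-206 - -896 - -2842\right) + 39703 = \left(-206 + 896 + 2842\right) + 39703 = 3532 + 39703 = 43235$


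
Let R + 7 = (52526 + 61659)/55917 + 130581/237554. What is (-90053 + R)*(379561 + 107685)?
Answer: -291436499493892962499/6641653509 ≈ -4.3880e+10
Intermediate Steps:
R = -58556347859/13283307018 (R = -7 + ((52526 + 61659)/55917 + 130581/237554) = -7 + (114185*(1/55917) + 130581*(1/237554)) = -7 + (114185/55917 + 130581/237554) = -7 + 34426801267/13283307018 = -58556347859/13283307018 ≈ -4.4083)
(-90053 + R)*(379561 + 107685) = (-90053 - 58556347859/13283307018)*(379561 + 107685) = -1196260203239813/13283307018*487246 = -291436499493892962499/6641653509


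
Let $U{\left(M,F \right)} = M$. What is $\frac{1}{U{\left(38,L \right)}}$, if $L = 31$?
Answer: $\frac{1}{38} \approx 0.026316$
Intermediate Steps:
$\frac{1}{U{\left(38,L \right)}} = \frac{1}{38}$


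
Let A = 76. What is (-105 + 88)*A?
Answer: -1292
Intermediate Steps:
(-105 + 88)*A = (-105 + 88)*76 = -17*76 = -1292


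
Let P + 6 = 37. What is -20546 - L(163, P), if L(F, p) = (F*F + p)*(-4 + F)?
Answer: -4249946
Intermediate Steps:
P = 31 (P = -6 + 37 = 31)
L(F, p) = (-4 + F)*(p + F²) (L(F, p) = (F² + p)*(-4 + F) = (p + F²)*(-4 + F) = (-4 + F)*(p + F²))
-20546 - L(163, P) = -20546 - (163³ - 4*31 - 4*163² + 163*31) = -20546 - (4330747 - 124 - 4*26569 + 5053) = -20546 - (4330747 - 124 - 106276 + 5053) = -20546 - 1*4229400 = -20546 - 4229400 = -4249946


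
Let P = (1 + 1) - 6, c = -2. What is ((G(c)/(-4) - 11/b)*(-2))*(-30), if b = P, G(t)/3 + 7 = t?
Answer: 570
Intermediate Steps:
G(t) = -21 + 3*t
P = -4 (P = 2 - 6 = -4)
b = -4
((G(c)/(-4) - 11/b)*(-2))*(-30) = (((-21 + 3*(-2))/(-4) - 11/(-4))*(-2))*(-30) = (((-21 - 6)*(-1/4) - 11*(-1/4))*(-2))*(-30) = ((-27*(-1/4) + 11/4)*(-2))*(-30) = ((27/4 + 11/4)*(-2))*(-30) = ((19/2)*(-2))*(-30) = -19*(-30) = 570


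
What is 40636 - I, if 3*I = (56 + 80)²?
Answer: 103412/3 ≈ 34471.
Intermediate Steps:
I = 18496/3 (I = (56 + 80)²/3 = (⅓)*136² = (⅓)*18496 = 18496/3 ≈ 6165.3)
40636 - I = 40636 - 1*18496/3 = 40636 - 18496/3 = 103412/3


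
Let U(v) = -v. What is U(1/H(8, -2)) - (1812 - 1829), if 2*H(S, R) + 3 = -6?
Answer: 155/9 ≈ 17.222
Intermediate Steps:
H(S, R) = -9/2 (H(S, R) = -3/2 + (½)*(-6) = -3/2 - 3 = -9/2)
U(1/H(8, -2)) - (1812 - 1829) = -1/(-9/2) - (1812 - 1829) = -1*(-2/9) - 1*(-17) = 2/9 + 17 = 155/9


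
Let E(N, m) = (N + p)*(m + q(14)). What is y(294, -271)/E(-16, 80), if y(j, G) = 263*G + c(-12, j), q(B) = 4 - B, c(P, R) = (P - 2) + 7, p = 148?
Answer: -54/7 ≈ -7.7143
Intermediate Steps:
c(P, R) = 5 + P (c(P, R) = (-2 + P) + 7 = 5 + P)
E(N, m) = (-10 + m)*(148 + N) (E(N, m) = (N + 148)*(m + (4 - 1*14)) = (148 + N)*(m + (4 - 14)) = (148 + N)*(m - 10) = (148 + N)*(-10 + m) = (-10 + m)*(148 + N))
y(j, G) = -7 + 263*G (y(j, G) = 263*G + (5 - 12) = 263*G - 7 = -7 + 263*G)
y(294, -271)/E(-16, 80) = (-7 + 263*(-271))/(-1480 - 10*(-16) + 148*80 - 16*80) = (-7 - 71273)/(-1480 + 160 + 11840 - 1280) = -71280/9240 = -71280*1/9240 = -54/7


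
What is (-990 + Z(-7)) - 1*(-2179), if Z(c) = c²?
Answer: 1238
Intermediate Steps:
(-990 + Z(-7)) - 1*(-2179) = (-990 + (-7)²) - 1*(-2179) = (-990 + 49) + 2179 = -941 + 2179 = 1238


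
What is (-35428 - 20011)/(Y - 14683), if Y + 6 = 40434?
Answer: -55439/25745 ≈ -2.1534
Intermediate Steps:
Y = 40428 (Y = -6 + 40434 = 40428)
(-35428 - 20011)/(Y - 14683) = (-35428 - 20011)/(40428 - 14683) = -55439/25745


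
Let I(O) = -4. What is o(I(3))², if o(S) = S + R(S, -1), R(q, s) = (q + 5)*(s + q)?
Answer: 81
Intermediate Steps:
R(q, s) = (5 + q)*(q + s)
o(S) = -5 + S² + 5*S (o(S) = S + (S² + 5*S + 5*(-1) + S*(-1)) = S + (S² + 5*S - 5 - S) = S + (-5 + S² + 4*S) = -5 + S² + 5*S)
o(I(3))² = (-5 + (-4)² + 5*(-4))² = (-5 + 16 - 20)² = (-9)² = 81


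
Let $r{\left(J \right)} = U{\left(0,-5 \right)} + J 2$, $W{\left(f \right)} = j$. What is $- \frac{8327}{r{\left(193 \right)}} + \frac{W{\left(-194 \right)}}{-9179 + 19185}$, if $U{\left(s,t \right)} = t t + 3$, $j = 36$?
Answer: $- \frac{41652529}{2071242} \approx -20.11$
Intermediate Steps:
$U{\left(s,t \right)} = 3 + t^{2}$ ($U{\left(s,t \right)} = t^{2} + 3 = 3 + t^{2}$)
$W{\left(f \right)} = 36$
$r{\left(J \right)} = 28 + 2 J$ ($r{\left(J \right)} = \left(3 + \left(-5\right)^{2}\right) + J 2 = \left(3 + 25\right) + 2 J = 28 + 2 J$)
$- \frac{8327}{r{\left(193 \right)}} + \frac{W{\left(-194 \right)}}{-9179 + 19185} = - \frac{8327}{28 + 2 \cdot 193} + \frac{36}{-9179 + 19185} = - \frac{8327}{28 + 386} + \frac{36}{10006} = - \frac{8327}{414} + 36 \cdot \frac{1}{10006} = \left(-8327\right) \frac{1}{414} + \frac{18}{5003} = - \frac{8327}{414} + \frac{18}{5003} = - \frac{41652529}{2071242}$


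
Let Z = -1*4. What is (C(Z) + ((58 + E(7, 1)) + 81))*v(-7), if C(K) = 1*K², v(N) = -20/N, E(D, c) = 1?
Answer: 3120/7 ≈ 445.71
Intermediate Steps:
Z = -4
C(K) = K²
(C(Z) + ((58 + E(7, 1)) + 81))*v(-7) = ((-4)² + ((58 + 1) + 81))*(-20/(-7)) = (16 + (59 + 81))*(-20*(-⅐)) = (16 + 140)*(20/7) = 156*(20/7) = 3120/7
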